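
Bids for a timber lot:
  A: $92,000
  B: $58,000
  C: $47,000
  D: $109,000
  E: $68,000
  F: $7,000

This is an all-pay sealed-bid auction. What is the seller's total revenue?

All-pay sealed-bid auction: the highest bidder wins the item, but every bidder pays their own bid.
Bids ranked: 109,000 (D) > 92,000 (A) > 68,000 (E) > 58,000 (B) > 47,000 (C) > 7,000 (F)
Every bidder forfeits their bid regardless of winning.
Revenue = 92,000 + 58,000 + 47,000 + 109,000 + 68,000 + 7,000 = $381,000.

Total revenue: $381,000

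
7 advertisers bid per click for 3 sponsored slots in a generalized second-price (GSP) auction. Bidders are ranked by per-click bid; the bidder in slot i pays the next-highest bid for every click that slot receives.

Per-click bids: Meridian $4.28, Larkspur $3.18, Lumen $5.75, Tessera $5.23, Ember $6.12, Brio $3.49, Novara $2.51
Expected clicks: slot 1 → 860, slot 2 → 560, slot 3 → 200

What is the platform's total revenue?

Total revenue: $8729.80

Sorting advertisers: $6.12 (Ember) > $5.75 (Lumen) > $5.23 (Tessera) > $4.28 (Meridian) > …
Slot 1: Ember pays $5.75 × 860 = $4945.00
Slot 2: Lumen pays $5.23 × 560 = $2928.80
Slot 3: Tessera pays $4.28 × 200 = $856.00
Total = $8729.80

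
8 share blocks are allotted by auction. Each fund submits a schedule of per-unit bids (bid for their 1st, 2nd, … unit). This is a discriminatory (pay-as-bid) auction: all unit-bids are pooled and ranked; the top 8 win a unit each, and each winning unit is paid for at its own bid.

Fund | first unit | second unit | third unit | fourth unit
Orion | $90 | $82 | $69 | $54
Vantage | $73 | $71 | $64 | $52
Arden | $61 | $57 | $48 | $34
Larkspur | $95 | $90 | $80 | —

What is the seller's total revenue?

Pooled unit-bids ranked (top 8): 95 (Larkspur-1), 90 (Orion-1), 90 (Larkspur-2), 82 (Orion-2), 80 (Larkspur-3), 73 (Vantage-1), 71 (Vantage-2), 69 (Orion-3)
Next rejected bid: $64 (not a price — pay-as-bid).
Each winning unit pays its own bid.
Revenue = 95 + 90 + 90 + 82 + 80 + 73 + 71 + 69 = $650.

Total revenue: $650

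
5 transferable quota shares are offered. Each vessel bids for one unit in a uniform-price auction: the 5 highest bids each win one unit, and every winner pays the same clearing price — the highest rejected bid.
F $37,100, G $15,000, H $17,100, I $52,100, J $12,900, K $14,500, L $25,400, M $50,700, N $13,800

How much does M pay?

M pays $15,000

Ordering the bids: 52,100 (I), 50,700 (M), 37,100 (F), 25,400 (L), 17,100 (H), 15,000 (G), 14,500 (K), …
Winners (5 units): I, M, F, L, H.
Clearing price = highest rejected bid = $15,000.
M wins → pays $15,000.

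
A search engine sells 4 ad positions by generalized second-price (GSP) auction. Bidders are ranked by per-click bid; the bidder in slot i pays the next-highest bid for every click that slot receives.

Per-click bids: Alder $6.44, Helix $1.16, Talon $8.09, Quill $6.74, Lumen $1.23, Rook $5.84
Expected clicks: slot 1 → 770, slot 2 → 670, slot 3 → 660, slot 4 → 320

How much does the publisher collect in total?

Total revenue: $13752.60

Ranked by bid: $8.09 (Talon) > $6.74 (Quill) > $6.44 (Alder) > $5.84 (Rook) > $1.23 (Lumen) > …
Slot 1: Talon pays $6.74 × 770 = $5189.80
Slot 2: Quill pays $6.44 × 670 = $4314.80
Slot 3: Alder pays $5.84 × 660 = $3854.40
Slot 4: Rook pays $1.23 × 320 = $393.60
Total = $13752.60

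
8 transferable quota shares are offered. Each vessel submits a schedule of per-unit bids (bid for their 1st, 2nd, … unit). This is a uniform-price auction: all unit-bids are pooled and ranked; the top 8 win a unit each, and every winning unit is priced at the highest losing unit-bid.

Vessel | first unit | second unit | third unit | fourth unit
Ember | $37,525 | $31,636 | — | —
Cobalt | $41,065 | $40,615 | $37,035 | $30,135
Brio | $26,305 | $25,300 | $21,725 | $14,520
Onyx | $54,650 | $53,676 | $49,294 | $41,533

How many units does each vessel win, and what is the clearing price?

Cobalt 3, Ember 1, Onyx 4; clearing price $31,636

Merging the schedules and taking the best 8: 54,650 (Onyx-1), 53,676 (Onyx-2), 49,294 (Onyx-3), 41,533 (Onyx-4), 41,065 (Cobalt-1), 40,615 (Cobalt-2), 37,525 (Ember-1), 37,035 (Cobalt-3)
The (k+1)-th unit-bid is $31,636.
Allocation: Cobalt 3, Ember 1, Onyx 4.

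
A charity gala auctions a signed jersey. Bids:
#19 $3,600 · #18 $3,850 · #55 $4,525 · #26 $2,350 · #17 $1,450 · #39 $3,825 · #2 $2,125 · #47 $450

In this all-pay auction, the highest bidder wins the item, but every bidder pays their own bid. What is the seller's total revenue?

All-pay auction: the highest bidder wins the item, but every bidder pays their own bid.
Bids in order: 4,525 (#55) > 3,850 (#18) > 3,825 (#39) > 3,600 (#19) > 2,350 (#26) > 2,125 (#2) > …
Every bidder forfeits their bid regardless of winning.
Revenue = 3,600 + 3,850 + 4,525 + 2,350 + 1,450 + 3,825 + 2,125 + 450 = $22,175.

Total revenue: $22,175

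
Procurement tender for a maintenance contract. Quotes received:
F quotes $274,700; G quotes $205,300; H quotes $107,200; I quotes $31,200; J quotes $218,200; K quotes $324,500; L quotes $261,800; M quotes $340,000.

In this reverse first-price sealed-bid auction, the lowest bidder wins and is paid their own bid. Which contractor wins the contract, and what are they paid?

Rule: the lowest bidder wins and is paid their own bid.
Bids in order: 31,200 (I) < 107,200 (H) < 205,300 (G) < 218,200 (J) < 261,800 (L) < 274,700 (F) < …
I is lowest → is paid own bid, $31,200.

I is paid $31,200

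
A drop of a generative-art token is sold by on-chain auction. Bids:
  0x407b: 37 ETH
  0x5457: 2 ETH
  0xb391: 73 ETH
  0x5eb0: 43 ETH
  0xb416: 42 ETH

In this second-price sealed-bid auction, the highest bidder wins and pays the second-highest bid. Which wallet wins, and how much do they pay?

Rule: the highest bidder wins and pays the second-highest bid.
Sorting bids: 73 (0xb391) > 43 (0x5eb0) > 42 (0xb416) > 37 (0x407b) > 2 (0x5457)
0xb391 wins with the highest bid; price is set by the runner-up at 43 ETH.

0xb391 pays 43 ETH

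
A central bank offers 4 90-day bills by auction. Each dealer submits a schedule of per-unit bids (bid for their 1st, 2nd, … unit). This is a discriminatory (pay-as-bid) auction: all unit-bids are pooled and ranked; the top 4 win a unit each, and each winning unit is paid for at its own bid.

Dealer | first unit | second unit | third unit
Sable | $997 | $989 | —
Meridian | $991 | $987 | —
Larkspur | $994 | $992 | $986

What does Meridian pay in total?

Meridian pays $991

Merging the schedules and taking the best 4: 997 (Sable-1), 994 (Larkspur-1), 992 (Larkspur-2), 991 (Meridian-1)
Next rejected bid: $989 (not a price — pay-as-bid).
Meridian's winning unit-bids: 991 = $991.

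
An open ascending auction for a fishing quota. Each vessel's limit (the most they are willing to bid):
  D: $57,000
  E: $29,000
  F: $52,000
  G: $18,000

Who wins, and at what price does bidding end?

Rule: the price rises until one bidder remains; the winner pays the price at which the last rival dropped out.
Limits in order: 57,000 (D) > 52,000 (F) > 29,000 (E) > 18,000 (G)
Once the price passes $52,000, only D is left; the hammer falls at F's limit of $52,000.

D wins at $52,000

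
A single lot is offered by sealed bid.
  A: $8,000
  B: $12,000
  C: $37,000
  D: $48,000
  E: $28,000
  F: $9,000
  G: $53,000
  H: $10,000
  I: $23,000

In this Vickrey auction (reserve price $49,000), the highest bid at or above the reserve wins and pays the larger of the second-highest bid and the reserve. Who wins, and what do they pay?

Vickrey auction (reserve price $49,000): the highest bid at or above the reserve wins and pays the larger of the second-highest bid and the reserve.
Sorting bids: 53,000 (G) > 48,000 (D) > 37,000 (C) > 28,000 (E) > 23,000 (I) > 12,000 (B) > …
Highest eligible bid: G at $53,000.
Second-highest bid $48,000 is below the reserve $49,000, so the reserve binds → payment $49,000.

G pays $49,000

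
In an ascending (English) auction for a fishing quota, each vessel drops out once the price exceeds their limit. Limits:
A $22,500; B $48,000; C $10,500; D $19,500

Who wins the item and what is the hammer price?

Rule: the price rises until one bidder remains; the winner pays the price at which the last rival dropped out.
Limits ranked: 48,000 (B) > 22,500 (A) > 19,500 (D) > 10,500 (C)
A is the last rival to drop out, at $22,500; B remains and wins at that price.

B wins at $22,500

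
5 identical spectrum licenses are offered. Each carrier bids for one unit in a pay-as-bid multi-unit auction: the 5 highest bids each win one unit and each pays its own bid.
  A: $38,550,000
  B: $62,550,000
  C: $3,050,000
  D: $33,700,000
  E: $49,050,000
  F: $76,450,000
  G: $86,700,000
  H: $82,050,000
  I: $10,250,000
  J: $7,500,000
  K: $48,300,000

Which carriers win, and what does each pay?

Bids ranked high→low: 86,700,000 (G), 82,050,000 (H), 76,450,000 (F), 62,550,000 (B), 49,050,000 (E), 48,300,000 (K), 38,550,000 (A), …
Top 5: G, H, F, B, E.
Each winner pays its own bid: G $86,700,000, H $82,050,000, F $76,450,000, B $62,550,000, E $49,050,000.

G $86,700,000, H $82,050,000, F $76,450,000, B $62,550,000, E $49,050,000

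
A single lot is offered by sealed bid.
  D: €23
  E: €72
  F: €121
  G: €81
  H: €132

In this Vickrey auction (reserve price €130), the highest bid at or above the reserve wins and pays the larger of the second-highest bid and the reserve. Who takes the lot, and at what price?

H pays €130

Sorting bids: 132 (H) > 121 (F) > 81 (G) > 72 (E) > 23 (D)
Highest eligible bid: H at €132.
max(second-highest €121, reserve €130) = €130.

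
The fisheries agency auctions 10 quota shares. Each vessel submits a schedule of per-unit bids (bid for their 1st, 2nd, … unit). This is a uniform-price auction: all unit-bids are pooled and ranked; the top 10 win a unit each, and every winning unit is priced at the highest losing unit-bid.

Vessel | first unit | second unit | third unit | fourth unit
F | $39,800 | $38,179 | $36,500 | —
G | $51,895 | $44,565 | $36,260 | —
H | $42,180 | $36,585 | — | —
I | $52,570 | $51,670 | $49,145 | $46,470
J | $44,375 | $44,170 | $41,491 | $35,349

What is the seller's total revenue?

Merging the schedules and taking the best 10: 52,570 (I-1), 51,895 (G-1), 51,670 (I-2), 49,145 (I-3), 46,470 (I-4), 44,565 (G-2), 44,375 (J-1), 44,170 (J-2), 42,180 (H-1), 41,491 (J-3)
First bid not allocated: $39,800.
Allocation: G 2, H 1, I 4, J 3. Every unit priced at $39,800.
Revenue = 10 × 39,800 = $398,000.

Total revenue: $398,000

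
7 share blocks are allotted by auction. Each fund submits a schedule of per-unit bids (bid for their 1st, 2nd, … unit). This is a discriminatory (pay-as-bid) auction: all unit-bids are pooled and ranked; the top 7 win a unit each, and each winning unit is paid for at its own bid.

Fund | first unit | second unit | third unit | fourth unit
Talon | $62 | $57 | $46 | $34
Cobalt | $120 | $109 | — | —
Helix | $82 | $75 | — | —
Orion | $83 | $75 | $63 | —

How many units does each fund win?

Cobalt 2, Helix 2, Orion 3

All unit-bids, highest first — top 7: 120 (Cobalt-1), 109 (Cobalt-2), 83 (Orion-1), 82 (Helix-1), 75 (Helix-2), 75 (Orion-2), 63 (Orion-3)
Next rejected bid: $62 (not a price — pay-as-bid).
Allocation: Cobalt 2, Helix 2, Orion 3.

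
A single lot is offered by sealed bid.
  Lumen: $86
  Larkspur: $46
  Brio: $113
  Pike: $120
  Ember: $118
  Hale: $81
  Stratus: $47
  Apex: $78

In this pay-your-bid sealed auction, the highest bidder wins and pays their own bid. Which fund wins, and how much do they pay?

Rule: the highest bidder wins and pays their own bid.
Sorting bids: 120 (Pike) > 118 (Ember) > 113 (Brio) > 86 (Lumen) > 81 (Hale) > 78 (Apex) > …
Pike is highest → pays own bid, $120.

Pike pays $120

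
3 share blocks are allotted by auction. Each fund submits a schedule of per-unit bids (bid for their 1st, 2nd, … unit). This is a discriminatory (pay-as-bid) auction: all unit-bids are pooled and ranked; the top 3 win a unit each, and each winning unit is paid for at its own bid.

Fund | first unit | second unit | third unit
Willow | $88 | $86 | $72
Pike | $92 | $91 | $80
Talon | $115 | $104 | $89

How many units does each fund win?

Pike 1, Talon 2

Merging the schedules and taking the best 3: 115 (Talon-1), 104 (Talon-2), 92 (Pike-1)
Next rejected bid: $91 (not a price — pay-as-bid).
Allocation: Pike 1, Talon 2.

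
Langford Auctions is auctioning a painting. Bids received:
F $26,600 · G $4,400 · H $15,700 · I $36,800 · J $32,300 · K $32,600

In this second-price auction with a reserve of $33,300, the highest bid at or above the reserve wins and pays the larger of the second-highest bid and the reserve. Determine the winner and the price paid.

Rule: the highest bid at or above the reserve wins and pays the larger of the second-highest bid and the reserve.
Bids in order: 36,800 (I) > 32,600 (K) > 32,300 (J) > 26,600 (F) > 15,700 (H) > 4,400 (G)
Highest eligible bid: I at $36,800.
max(second-highest $32,600, reserve $33,300) = $33,300.

I pays $33,300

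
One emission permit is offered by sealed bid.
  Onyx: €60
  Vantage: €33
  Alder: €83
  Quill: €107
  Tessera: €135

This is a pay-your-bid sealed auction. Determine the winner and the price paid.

Sorting bids: 135 (Tessera) > 107 (Quill) > 83 (Alder) > 60 (Onyx) > 33 (Vantage)
Tessera is highest → pays own bid, €135.

Tessera pays €135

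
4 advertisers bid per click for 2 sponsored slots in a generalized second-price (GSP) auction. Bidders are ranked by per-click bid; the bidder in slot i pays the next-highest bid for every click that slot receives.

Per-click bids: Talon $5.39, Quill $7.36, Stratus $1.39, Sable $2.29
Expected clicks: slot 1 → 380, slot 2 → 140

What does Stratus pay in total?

Per-click bids in order: $7.36 (Quill) > $5.39 (Talon) > $2.29 (Sable) > …
Stratus ranks below slot 2 → no slot, pays nothing.

Stratus pays $0.00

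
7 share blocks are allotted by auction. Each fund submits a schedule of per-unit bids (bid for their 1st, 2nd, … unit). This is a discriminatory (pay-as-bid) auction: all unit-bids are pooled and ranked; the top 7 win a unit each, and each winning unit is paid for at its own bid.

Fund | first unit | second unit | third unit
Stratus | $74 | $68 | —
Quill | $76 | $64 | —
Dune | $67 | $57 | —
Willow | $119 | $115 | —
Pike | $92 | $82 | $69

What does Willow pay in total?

Willow pays $234

Pooled unit-bids ranked (top 7): 119 (Willow-1), 115 (Willow-2), 92 (Pike-1), 82 (Pike-2), 76 (Quill-1), 74 (Stratus-1), 69 (Pike-3)
Next rejected bid: $68 (not a price — pay-as-bid).
Willow's winning unit-bids: 119 + 115 = $234.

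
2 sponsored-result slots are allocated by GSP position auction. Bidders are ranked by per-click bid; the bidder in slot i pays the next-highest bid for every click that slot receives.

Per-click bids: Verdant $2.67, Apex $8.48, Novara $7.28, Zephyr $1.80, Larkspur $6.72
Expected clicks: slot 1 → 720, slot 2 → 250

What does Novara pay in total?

Novara pays $1680.00

Per-click bids in order: $8.48 (Apex) > $7.28 (Novara) > $6.72 (Larkspur) > …
Novara holds slot 2 → pays next bid $6.72 × 250 clicks = $1680.00.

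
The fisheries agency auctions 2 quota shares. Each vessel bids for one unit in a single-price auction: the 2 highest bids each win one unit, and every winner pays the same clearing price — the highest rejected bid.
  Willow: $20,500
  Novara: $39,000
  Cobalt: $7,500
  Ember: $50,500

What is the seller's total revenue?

Total revenue: $41,000

Sorting: 50,500 (Ember), 39,000 (Novara), 20,500 (Willow), 7,500 (Cobalt)
Top 2: Ember, Novara.
Clearing price = highest rejected bid = $20,500.
Total revenue = 2 × $20,500 = $41,000.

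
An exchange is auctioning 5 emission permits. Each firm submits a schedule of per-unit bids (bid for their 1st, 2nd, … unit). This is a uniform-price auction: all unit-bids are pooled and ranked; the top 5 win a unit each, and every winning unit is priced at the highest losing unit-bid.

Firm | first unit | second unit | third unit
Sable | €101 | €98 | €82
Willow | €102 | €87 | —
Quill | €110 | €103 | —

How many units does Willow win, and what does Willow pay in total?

Willow: 1 unit, pays €87

Merging the schedules and taking the best 5: 110 (Quill-1), 103 (Quill-2), 102 (Willow-1), 101 (Sable-1), 98 (Sable-2)
Highest rejected unit-bid = €87.
Willow wins 1 unit(s) at €87 each.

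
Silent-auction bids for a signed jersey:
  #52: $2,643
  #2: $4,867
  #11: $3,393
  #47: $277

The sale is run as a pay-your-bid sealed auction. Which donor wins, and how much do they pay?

Rule: the highest bidder wins and pays their own bid.
Bids ranked: 4,867 (#2) > 3,393 (#11) > 2,643 (#52) > 277 (#47)
#2 is highest → pays own bid, $4,867.

#2 pays $4,867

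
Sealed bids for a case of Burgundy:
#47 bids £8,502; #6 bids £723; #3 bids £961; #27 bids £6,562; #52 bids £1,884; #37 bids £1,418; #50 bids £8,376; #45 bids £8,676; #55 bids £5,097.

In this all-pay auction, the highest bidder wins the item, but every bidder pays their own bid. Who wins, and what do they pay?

Sorting bids: 8,676 (#45) > 8,502 (#47) > 8,376 (#50) > 6,562 (#27) > 5,097 (#55) > 1,884 (#52) > …
#45 wins with the top bid; all bids are sunk regardless.

#45 pays £8,676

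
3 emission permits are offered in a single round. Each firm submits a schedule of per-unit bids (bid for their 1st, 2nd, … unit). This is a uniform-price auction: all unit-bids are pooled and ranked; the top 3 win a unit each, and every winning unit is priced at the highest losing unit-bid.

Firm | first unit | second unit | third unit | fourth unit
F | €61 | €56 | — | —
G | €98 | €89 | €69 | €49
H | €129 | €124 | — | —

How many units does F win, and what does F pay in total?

F: 0 units, pays €0

All unit-bids, highest first — top 3: 129 (H-1), 124 (H-2), 98 (G-1)
The (k+1)-th unit-bid is €89.
F wins 0 unit(s) at €89 each.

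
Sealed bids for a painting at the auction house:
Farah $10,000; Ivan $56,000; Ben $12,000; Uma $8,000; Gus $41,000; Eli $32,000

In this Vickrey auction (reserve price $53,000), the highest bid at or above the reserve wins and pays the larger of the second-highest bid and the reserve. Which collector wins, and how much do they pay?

Bids in order: 56,000 (Ivan) > 41,000 (Gus) > 32,000 (Eli) > 12,000 (Ben) > 10,000 (Farah) > 8,000 (Uma)
Highest eligible bid: Ivan at $56,000.
Second-highest bid $41,000 is below the reserve $53,000, so the reserve binds → payment $53,000.

Ivan pays $53,000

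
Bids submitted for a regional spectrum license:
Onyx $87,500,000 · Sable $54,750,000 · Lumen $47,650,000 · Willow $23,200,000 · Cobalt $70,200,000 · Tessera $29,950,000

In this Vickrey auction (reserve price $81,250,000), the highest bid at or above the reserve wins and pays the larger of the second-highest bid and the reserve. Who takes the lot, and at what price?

Bids ranked: 87,500,000 (Onyx) > 70,200,000 (Cobalt) > 54,750,000 (Sable) > 47,650,000 (Lumen) > 29,950,000 (Tessera) > 23,200,000 (Willow)
Highest eligible bid: Onyx at $87,500,000.
max(second-highest $70,200,000, reserve $81,250,000) = $81,250,000.

Onyx pays $81,250,000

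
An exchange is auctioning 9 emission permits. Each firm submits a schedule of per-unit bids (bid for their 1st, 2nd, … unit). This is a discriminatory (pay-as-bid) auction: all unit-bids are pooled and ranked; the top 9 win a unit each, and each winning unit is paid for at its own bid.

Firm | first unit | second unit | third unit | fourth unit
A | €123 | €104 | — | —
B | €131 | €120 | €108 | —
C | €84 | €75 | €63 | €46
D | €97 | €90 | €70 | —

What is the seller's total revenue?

All unit-bids, highest first — top 9: 131 (B-1), 123 (A-1), 120 (B-2), 108 (B-3), 104 (A-2), 97 (D-1), 90 (D-2), 84 (C-1), 75 (C-2)
Next rejected bid: €70 (not a price — pay-as-bid).
Each winning unit pays its own bid.
Revenue = 131 + 123 + 120 + 108 + 104 + 97 + 90 + 84 + 75 = €932.

Total revenue: €932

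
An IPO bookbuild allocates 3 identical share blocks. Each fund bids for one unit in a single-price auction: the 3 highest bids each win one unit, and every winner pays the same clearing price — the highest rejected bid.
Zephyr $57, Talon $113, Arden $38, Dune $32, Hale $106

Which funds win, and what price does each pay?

Talon, Hale, Zephyr; each pays $38

Bids ranked high→low: 113 (Talon), 106 (Hale), 57 (Zephyr), 38 (Arden), 32 (Dune)
Top 3: Talon, Hale, Zephyr.
Clearing price = highest rejected bid = $38.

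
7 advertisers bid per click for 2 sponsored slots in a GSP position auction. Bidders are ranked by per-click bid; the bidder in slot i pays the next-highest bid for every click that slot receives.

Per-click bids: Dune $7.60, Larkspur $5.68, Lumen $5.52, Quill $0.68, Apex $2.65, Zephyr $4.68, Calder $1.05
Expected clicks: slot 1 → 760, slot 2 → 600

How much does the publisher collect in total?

Total revenue: $7628.80

Per-click bids in order: $7.60 (Dune) > $5.68 (Larkspur) > $5.52 (Lumen) > …
Slot 1: Dune pays $5.68 × 760 = $4316.80
Slot 2: Larkspur pays $5.52 × 600 = $3312.00
Total = $7628.80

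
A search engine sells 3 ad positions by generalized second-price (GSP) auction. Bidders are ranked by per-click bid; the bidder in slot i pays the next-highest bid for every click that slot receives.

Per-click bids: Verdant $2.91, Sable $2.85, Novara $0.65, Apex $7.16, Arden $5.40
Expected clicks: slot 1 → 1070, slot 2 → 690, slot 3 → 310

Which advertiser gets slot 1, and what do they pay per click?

Per-click bids in order: $7.16 (Apex) > $5.40 (Arden) > $2.91 (Verdant) > $2.85 (Sable) > …
Slot 1 goes to the first-ranked bidder, Apex, who pays the next bid down: $5.40/click.

Apex; $5.40 per click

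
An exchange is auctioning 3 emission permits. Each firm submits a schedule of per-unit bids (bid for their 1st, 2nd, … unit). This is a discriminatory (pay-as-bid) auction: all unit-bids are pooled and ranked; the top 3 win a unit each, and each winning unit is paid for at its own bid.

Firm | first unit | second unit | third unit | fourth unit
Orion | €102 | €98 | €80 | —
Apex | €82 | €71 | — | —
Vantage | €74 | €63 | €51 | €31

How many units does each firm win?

All unit-bids, highest first — top 3: 102 (Orion-1), 98 (Orion-2), 82 (Apex-1)
Next rejected bid: €80 (not a price — pay-as-bid).
Allocation: Apex 1, Orion 2.

Apex 1, Orion 2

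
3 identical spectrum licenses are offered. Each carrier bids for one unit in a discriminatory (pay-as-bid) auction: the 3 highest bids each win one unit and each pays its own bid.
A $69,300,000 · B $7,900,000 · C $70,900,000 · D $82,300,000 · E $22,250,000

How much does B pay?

B pays $0

Bids ranked high→low: 82,300,000 (D), 70,900,000 (C), 69,300,000 (A), 22,250,000 (E), 7,900,000 (B)
Winners (3 units): D, C, A.
B does not win → $0.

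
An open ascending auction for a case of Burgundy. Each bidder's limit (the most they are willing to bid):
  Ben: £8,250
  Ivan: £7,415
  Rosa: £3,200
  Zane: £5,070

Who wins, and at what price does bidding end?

Sorting limits: 8,250 (Ben) > 7,415 (Ivan) > 5,070 (Zane) > 3,200 (Rosa)
Bidding ends when Ivan exits at £7,415; Ben takes it.

Ben wins at £7,415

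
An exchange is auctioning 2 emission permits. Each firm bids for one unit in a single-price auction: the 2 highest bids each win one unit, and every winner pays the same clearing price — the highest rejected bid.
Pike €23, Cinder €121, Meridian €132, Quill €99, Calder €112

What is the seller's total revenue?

Total revenue: €224

Bids ranked high→low: 132 (Meridian), 121 (Cinder), 112 (Calder), 99 (Quill), …
Top 2: Meridian, Cinder.
Highest unsuccessful bid: €112 → clearing price.
Total revenue = 2 × €112 = €224.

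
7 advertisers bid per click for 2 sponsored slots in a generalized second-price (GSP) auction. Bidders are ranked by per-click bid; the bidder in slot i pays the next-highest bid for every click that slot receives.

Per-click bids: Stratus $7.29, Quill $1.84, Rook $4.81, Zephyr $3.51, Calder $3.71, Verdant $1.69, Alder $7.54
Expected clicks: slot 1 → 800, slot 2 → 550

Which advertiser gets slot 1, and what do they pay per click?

Ranked by bid: $7.54 (Alder) > $7.29 (Stratus) > $4.81 (Rook) > …
Slot 1 goes to the first-ranked bidder, Alder, who pays the next bid down: $7.29/click.

Alder; $7.29 per click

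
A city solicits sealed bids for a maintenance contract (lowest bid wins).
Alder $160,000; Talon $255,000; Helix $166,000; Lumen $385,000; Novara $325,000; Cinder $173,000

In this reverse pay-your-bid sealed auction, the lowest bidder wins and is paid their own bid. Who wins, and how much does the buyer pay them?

Alder is paid $160,000

Sorting bids: 160,000 (Alder) < 166,000 (Helix) < 173,000 (Cinder) < 255,000 (Talon) < 325,000 (Novara) < 385,000 (Lumen)
Alder has the lowest bid and is paid exactly that: $160,000.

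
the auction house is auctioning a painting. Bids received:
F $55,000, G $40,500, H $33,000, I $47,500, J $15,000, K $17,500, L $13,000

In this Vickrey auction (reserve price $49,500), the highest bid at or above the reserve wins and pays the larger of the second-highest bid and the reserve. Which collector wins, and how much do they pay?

F pays $49,500

Rule: the highest bid at or above the reserve wins and pays the larger of the second-highest bid and the reserve.
Bids in order: 55,000 (F) > 47,500 (I) > 40,500 (G) > 33,000 (H) > 17,500 (K) > 15,000 (J) > …
F has the top bid at or above the reserve ($55,000).
max(second-highest $47,500, reserve $49,500) = $49,500.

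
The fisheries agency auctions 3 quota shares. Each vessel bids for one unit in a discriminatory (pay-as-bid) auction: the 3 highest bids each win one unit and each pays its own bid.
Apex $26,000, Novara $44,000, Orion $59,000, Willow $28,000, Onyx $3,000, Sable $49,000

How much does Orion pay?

Orion pays $59,000

Ordering the bids: 59,000 (Orion), 49,000 (Sable), 44,000 (Novara), 28,000 (Willow), 26,000 (Apex), …
The 3 highest are Orion, Sable, Novara.
Orion wins → own bid $59,000.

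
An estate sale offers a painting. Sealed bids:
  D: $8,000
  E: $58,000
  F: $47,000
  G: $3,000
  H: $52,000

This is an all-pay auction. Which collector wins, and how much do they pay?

E pays $58,000

Rule: the highest bidder wins the item, but every bidder pays their own bid.
Bids in order: 58,000 (E) > 52,000 (H) > 47,000 (F) > 8,000 (D) > 3,000 (G)
E wins with the top bid; all bids are sunk regardless.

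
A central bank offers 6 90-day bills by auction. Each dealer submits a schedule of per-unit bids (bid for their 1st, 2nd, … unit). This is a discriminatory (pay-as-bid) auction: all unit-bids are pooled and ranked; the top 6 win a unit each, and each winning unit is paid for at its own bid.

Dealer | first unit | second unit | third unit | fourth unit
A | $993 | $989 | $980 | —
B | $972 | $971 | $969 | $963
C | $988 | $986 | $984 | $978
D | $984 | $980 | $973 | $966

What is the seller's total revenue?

Pooled unit-bids ranked (top 6): 993 (A-1), 989 (A-2), 988 (C-1), 986 (C-2), 984 (C-3), 984 (D-1)
Next rejected bid: $980 (not a price — pay-as-bid).
Each winning unit pays its own bid.
Revenue = 993 + 989 + 988 + 986 + 984 + 984 = $5,924.

Total revenue: $5,924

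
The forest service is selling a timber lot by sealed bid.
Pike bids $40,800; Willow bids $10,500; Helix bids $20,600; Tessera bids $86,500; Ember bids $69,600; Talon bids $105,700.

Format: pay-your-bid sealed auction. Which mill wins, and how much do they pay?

Talon pays $105,700

Sorting bids: 105,700 (Talon) > 86,500 (Tessera) > 69,600 (Ember) > 40,800 (Pike) > 20,600 (Helix) > 10,500 (Willow)
Talon is highest → pays own bid, $105,700.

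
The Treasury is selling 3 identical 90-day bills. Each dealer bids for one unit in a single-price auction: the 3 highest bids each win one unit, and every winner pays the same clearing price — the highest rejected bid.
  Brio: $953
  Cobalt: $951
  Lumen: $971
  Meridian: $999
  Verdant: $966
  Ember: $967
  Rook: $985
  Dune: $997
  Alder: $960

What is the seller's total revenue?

Ordering the bids: 999 (Meridian), 997 (Dune), 985 (Rook), 971 (Lumen), 967 (Ember), …
The 3 highest are Meridian, Dune, Rook.
First losing bid is Lumen's $971, which sets the uniform price.
Total revenue = 3 × $971 = $2,913.

Total revenue: $2,913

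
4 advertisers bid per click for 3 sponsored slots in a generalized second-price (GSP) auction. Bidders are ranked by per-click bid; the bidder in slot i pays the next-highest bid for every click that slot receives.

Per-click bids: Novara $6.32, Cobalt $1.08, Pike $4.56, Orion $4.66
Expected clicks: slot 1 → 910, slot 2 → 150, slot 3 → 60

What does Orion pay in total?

Orion pays $684.00

Per-click bids in order: $6.32 (Novara) > $4.66 (Orion) > $4.56 (Pike) > $1.08 (Cobalt)
Orion holds slot 2 → pays next bid $4.56 × 150 clicks = $684.00.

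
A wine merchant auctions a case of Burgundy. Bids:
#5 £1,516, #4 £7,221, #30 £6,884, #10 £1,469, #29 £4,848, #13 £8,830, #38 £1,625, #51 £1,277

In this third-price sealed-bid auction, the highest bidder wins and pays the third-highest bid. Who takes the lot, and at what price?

#13 pays £6,884

Bids in order: 8,830 (#13) > 7,221 (#4) > 6,884 (#30) > 4,848 (#29) > 1,625 (#38) > 1,516 (#5) > …
#13 wins; payment is bid #3 in the ranking = £6,884.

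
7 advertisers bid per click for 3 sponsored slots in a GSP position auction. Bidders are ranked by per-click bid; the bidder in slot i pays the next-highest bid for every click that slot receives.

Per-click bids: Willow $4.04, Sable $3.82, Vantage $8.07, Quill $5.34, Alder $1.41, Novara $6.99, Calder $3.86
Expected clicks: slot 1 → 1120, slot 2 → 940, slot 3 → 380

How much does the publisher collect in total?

Total revenue: $14383.60

Sorting advertisers: $8.07 (Vantage) > $6.99 (Novara) > $5.34 (Quill) > $4.04 (Willow) > …
Slot 1: Vantage pays $6.99 × 1120 = $7828.80
Slot 2: Novara pays $5.34 × 940 = $5019.60
Slot 3: Quill pays $4.04 × 380 = $1535.20
Total = $14383.60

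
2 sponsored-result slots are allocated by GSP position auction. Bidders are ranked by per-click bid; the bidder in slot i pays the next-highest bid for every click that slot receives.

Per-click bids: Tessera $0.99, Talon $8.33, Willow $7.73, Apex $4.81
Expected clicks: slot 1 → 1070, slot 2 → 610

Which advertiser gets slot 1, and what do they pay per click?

Talon; $7.73 per click

Sorting advertisers: $8.33 (Talon) > $7.73 (Willow) > $4.81 (Apex) > …
Slot 1 goes to the first-ranked bidder, Talon, who pays the next bid down: $7.73/click.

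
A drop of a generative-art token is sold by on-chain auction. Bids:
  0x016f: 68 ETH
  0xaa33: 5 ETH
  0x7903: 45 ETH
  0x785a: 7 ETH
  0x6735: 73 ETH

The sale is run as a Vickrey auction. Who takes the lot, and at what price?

0x6735 pays 68 ETH

Vickrey auction: the highest bidder wins and pays the second-highest bid.
Bids in order: 73 (0x6735) > 68 (0x016f) > 45 (0x7903) > 7 (0x785a) > 5 (0xaa33)
0x6735 is highest; pays the second-highest bid, 68 ETH.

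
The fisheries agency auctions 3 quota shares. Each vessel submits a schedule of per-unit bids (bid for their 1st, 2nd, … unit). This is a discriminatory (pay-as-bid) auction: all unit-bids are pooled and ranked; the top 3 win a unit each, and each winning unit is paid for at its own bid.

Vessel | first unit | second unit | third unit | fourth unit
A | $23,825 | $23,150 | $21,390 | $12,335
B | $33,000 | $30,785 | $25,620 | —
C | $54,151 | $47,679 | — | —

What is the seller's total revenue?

Total revenue: $134,830

Merging the schedules and taking the best 3: 54,151 (C-1), 47,679 (C-2), 33,000 (B-1)
Next rejected bid: $30,785 (not a price — pay-as-bid).
Each winning unit pays its own bid.
Revenue = 54,151 + 47,679 + 33,000 = $134,830.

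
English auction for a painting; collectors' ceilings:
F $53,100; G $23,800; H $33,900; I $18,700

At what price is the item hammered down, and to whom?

F wins at $33,900

Open ascending-bid auction: the price rises until one bidder remains; the winner pays the price at which the last rival dropped out.
Limits in order: 53,100 (F) > 33,900 (H) > 23,800 (G) > 18,700 (I)
Once the price passes $33,900, only F is left; the hammer falls at H's limit of $33,900.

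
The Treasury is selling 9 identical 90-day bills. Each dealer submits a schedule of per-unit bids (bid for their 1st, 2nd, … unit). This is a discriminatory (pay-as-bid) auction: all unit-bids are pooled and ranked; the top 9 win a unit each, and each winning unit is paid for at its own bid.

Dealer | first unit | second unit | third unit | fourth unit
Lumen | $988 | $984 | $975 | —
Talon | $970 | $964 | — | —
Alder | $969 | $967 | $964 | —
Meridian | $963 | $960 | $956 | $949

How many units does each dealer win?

Merging the schedules and taking the best 9: 988 (Lumen-1), 984 (Lumen-2), 975 (Lumen-3), 970 (Talon-1), 969 (Alder-1), 967 (Alder-2), 964 (Talon-2), 964 (Alder-3), 963 (Meridian-1)
Next rejected bid: $960 (not a price — pay-as-bid).
Allocation: Alder 3, Lumen 3, Meridian 1, Talon 2.

Alder 3, Lumen 3, Meridian 1, Talon 2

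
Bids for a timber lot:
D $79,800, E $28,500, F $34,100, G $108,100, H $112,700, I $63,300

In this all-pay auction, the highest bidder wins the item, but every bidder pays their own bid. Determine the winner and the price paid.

Rule: the highest bidder wins the item, but every bidder pays their own bid.
Sorting bids: 112,700 (H) > 108,100 (G) > 79,800 (D) > 63,300 (I) > 34,100 (F) > 28,500 (E)
H wins with the top bid; all bids are sunk regardless.

H pays $112,700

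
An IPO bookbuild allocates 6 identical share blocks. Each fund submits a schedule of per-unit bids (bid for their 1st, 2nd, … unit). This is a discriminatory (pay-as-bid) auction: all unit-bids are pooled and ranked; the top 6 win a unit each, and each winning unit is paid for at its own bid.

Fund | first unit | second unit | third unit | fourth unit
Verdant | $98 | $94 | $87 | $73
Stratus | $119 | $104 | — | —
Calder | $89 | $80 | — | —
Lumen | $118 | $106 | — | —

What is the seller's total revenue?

Pooled unit-bids ranked (top 6): 119 (Stratus-1), 118 (Lumen-1), 106 (Lumen-2), 104 (Stratus-2), 98 (Verdant-1), 94 (Verdant-2)
Next rejected bid: $89 (not a price — pay-as-bid).
Each winning unit pays its own bid.
Revenue = 119 + 118 + 106 + 104 + 98 + 94 = $639.

Total revenue: $639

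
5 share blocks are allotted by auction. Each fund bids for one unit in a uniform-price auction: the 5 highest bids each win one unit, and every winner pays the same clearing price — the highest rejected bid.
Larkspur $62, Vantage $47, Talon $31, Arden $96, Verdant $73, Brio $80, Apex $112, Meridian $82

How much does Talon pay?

Sorting: 112 (Apex), 96 (Arden), 82 (Meridian), 80 (Brio), 73 (Verdant), 62 (Larkspur), 47 (Vantage), …
Winners (5 units): Apex, Arden, Meridian, Brio, Verdant.
Clearing price = highest rejected bid = $62.
Talon does not win → pays $0.

Talon pays $0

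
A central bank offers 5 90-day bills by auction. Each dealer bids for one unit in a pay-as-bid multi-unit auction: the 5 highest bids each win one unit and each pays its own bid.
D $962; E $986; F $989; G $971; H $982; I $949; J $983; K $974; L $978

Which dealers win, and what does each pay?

F $989, E $986, J $983, H $982, L $978

Sorting: 989 (F), 986 (E), 983 (J), 982 (H), 978 (L), 974 (K), 971 (G), …
Top 5: F, E, J, H, L.
Each winner pays its own bid: F $989, E $986, J $983, H $982, L $978.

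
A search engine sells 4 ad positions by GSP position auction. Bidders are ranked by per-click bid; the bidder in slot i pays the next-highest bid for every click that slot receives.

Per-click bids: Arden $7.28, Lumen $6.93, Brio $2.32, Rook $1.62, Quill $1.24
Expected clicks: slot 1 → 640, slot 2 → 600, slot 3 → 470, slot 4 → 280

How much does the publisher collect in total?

Total revenue: $6935.80

Ranked by bid: $7.28 (Arden) > $6.93 (Lumen) > $2.32 (Brio) > $1.62 (Rook) > $1.24 (Quill)
Slot 1: Arden pays $6.93 × 640 = $4435.20
Slot 2: Lumen pays $2.32 × 600 = $1392.00
Slot 3: Brio pays $1.62 × 470 = $761.40
Slot 4: Rook pays $1.24 × 280 = $347.20
Total = $6935.80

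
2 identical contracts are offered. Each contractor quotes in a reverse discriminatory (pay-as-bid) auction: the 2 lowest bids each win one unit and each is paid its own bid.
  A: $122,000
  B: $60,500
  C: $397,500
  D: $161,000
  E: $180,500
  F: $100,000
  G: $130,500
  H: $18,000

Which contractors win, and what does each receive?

Sorting: 18,000 (H), 60,500 (B), 100,000 (F), 122,000 (A), …
The 2 lowest are H, B.
Each winner is paid its own bid: H $18,000, B $60,500.

H $18,000, B $60,500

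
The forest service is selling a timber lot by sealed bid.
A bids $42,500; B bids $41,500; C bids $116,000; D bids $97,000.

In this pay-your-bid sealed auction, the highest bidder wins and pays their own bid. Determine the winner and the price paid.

C pays $116,000

Pay-your-bid sealed auction: the highest bidder wins and pays their own bid.
Bids in order: 116,000 (C) > 97,000 (D) > 42,500 (A) > 41,500 (B)
C has the highest bid and pays exactly that: $116,000.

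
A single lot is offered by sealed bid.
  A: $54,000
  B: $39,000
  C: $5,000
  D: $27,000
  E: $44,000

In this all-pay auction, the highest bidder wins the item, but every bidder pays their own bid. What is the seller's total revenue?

Total revenue: $169,000

Bids in order: 54,000 (A) > 44,000 (E) > 39,000 (B) > 27,000 (D) > 5,000 (C)
A wins with the top bid; all bids are sunk regardless.
Every bidder forfeits their bid regardless of winning.
Revenue = 54,000 + 39,000 + 5,000 + 27,000 + 44,000 = $169,000.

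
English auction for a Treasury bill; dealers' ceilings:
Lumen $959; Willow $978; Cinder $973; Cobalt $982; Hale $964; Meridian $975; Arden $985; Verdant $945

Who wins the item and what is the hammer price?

Arden wins at $982

Limits in order: 985 (Arden) > 982 (Cobalt) > 978 (Willow) > 975 (Meridian) > 973 (Cinder) > 964 (Hale) > …
Cobalt is the last rival to drop out, at $982; Arden remains and wins at that price.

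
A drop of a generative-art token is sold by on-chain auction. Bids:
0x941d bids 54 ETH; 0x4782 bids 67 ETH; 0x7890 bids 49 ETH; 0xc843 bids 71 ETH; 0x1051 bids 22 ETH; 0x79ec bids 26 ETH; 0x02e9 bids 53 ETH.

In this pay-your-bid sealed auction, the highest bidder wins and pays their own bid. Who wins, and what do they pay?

Bids ranked: 71 (0xc843) > 67 (0x4782) > 54 (0x941d) > 53 (0x02e9) > 49 (0x7890) > 26 (0x79ec) > …
First-price: 0xc843 pays what they bid, 71 ETH.

0xc843 pays 71 ETH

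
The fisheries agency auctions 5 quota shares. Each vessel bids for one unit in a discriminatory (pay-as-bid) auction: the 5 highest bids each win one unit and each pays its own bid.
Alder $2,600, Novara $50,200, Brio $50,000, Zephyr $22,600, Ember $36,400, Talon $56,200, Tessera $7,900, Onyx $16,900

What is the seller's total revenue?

Bids ranked high→low: 56,200 (Talon), 50,200 (Novara), 50,000 (Brio), 36,400 (Ember), 22,600 (Zephyr), 16,900 (Onyx), 7,900 (Tessera), …
The 5 highest are Talon, Novara, Brio, Ember, Zephyr.
Total revenue = 56,200 + 50,200 + 50,000 + 36,400 + 22,600 = $215,400.

Total revenue: $215,400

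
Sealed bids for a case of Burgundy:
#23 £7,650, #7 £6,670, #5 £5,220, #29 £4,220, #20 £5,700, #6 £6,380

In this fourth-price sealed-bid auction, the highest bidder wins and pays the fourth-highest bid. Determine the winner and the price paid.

Rule: the highest bidder wins and pays the fourth-highest bid.
Bids in order: 7,650 (#23) > 6,670 (#7) > 6,380 (#6) > 5,700 (#20) > 5,220 (#5) > 4,220 (#29)
#23 wins; payment is bid #4 in the ranking = £5,700.

#23 pays £5,700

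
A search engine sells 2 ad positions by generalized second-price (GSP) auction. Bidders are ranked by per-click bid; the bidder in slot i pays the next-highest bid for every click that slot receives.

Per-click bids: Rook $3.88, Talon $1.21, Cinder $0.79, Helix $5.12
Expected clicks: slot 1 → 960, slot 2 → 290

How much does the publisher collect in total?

Sorting advertisers: $5.12 (Helix) > $3.88 (Rook) > $1.21 (Talon) > …
Slot 1: Helix pays $3.88 × 960 = $3724.80
Slot 2: Rook pays $1.21 × 290 = $350.90
Total = $4075.70

Total revenue: $4075.70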